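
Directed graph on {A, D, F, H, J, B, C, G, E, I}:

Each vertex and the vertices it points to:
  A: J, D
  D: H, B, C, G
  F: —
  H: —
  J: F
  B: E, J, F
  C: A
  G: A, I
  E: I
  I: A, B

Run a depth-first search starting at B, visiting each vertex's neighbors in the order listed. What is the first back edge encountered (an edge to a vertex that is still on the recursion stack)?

DFS from B (visiting each vertex's neighbors in the order listed); mark gray on enter, black on exit:
B gray
  E gray
    I gray
      A gray
        J gray
          F gray
          F black
        J black
        D gray
          H gray
          H black
          D→B: B is gray → back edge
First back edge: D → B.

D->B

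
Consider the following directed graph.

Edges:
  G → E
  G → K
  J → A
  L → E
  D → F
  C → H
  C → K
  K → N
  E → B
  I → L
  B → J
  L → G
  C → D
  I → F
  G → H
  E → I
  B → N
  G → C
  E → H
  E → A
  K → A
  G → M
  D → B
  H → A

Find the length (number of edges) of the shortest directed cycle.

3

For each vertex v, BFS finds the shortest path from v back to v.
The shortest such closed walk is L → E → I → L, length 3.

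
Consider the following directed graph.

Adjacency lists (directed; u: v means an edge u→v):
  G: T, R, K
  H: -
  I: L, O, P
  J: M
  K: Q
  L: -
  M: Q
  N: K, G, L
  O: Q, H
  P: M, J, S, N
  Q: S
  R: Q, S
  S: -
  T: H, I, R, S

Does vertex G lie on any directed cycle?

Yes

G is on a cycle iff G can reach itself via ≥1 edge.
G → T → I → P → N → G — yes.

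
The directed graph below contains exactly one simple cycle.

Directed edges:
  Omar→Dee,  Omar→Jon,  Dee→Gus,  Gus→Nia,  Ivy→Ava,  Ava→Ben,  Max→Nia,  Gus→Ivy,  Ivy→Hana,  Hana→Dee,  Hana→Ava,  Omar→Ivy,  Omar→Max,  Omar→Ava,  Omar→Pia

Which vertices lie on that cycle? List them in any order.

DFS with gray/black marking from Dee:
Dee gray
  Gus gray
    Nia gray
    Nia black
    Ivy gray
      Hana gray
        Ava gray
          Ben gray
          Ben black
        Ava black
        Hana→Dee: Dee is gray → back edge
Back edge closes the cycle Dee → Gus → Ivy → Hana → Dee; its vertices are {Dee, Gus, Ivy, Hana}.

Dee, Gus, Ivy, Hana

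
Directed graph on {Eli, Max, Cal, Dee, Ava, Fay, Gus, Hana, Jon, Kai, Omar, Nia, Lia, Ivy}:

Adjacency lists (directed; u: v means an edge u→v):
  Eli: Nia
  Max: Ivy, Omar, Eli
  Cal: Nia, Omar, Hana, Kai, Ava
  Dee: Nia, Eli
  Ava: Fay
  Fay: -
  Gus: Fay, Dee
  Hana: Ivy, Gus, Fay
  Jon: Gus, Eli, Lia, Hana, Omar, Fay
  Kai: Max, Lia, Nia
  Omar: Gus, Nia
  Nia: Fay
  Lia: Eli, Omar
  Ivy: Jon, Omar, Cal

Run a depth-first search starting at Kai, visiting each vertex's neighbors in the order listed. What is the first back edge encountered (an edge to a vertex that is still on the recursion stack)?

Hana->Ivy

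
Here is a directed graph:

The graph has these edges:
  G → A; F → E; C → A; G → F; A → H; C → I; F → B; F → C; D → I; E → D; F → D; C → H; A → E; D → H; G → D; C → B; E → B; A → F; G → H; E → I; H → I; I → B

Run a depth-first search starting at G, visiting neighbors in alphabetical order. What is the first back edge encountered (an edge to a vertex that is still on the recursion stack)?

DFS from G (visiting neighbors in alphabetical order); mark gray on enter, black on exit:
G gray
  A gray
    E gray
      B gray
      B black
      D gray
        H gray
          I gray
            I→B: B black — skip
          I black
        H black
        D→I: I black — skip
      D black
      E→I: I black — skip
    E black
    F gray
      F→B: B black — skip
      C gray
        C→A: A is gray → back edge
First back edge: C → A.

C->A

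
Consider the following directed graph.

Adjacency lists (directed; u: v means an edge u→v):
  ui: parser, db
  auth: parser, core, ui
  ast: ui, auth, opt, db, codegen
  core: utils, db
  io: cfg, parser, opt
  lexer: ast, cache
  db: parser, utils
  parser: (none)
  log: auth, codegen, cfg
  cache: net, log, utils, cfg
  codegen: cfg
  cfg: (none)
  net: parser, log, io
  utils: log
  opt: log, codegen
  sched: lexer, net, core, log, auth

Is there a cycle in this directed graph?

DFS with white/gray/black marking, starting from opt:
opt gray
  log gray
    auth gray
      parser gray
      parser black
      core gray
        utils gray
          utils→log: log is gray → back edge
Back edge found, so a cycle exists: log → auth → core → utils → log.

Yes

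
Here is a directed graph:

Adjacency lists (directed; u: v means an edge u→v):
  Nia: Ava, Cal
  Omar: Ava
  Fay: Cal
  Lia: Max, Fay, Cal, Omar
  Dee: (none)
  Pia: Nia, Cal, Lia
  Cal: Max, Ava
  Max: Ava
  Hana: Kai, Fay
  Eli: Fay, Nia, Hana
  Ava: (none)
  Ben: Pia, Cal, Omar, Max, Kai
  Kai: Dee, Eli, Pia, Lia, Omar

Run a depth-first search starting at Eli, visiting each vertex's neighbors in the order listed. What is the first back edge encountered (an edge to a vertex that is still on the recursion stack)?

DFS from Eli (visiting each vertex's neighbors in the order listed); mark gray on enter, black on exit:
Eli gray
  Fay gray
    Cal gray
      Max gray
        Ava gray
        Ava black
      Max black
      Cal→Ava: Ava black — skip
    Cal black
  Fay black
  Nia gray
    Nia→Ava: Ava black — skip
    Nia→Cal: Cal black — skip
  Nia black
  Hana gray
    Kai gray
      Dee gray
      Dee black
      Kai→Eli: Eli is gray → back edge
First back edge: Kai → Eli.

Kai→Eli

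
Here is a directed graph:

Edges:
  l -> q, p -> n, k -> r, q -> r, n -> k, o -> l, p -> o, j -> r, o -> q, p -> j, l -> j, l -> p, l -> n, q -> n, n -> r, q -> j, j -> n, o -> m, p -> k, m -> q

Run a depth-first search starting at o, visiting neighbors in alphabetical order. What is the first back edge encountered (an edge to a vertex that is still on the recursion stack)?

DFS from o (visiting neighbors in alphabetical order); mark gray on enter, black on exit:
o gray
  l gray
    j gray
      n gray
        k gray
          r gray
          r black
        k black
        n→r: r black — skip
      n black
      j→r: r black — skip
    j black
    l→n: n black — skip
    p gray
      p→j: j black — skip
      p→k: k black — skip
      p→n: n black — skip
      p→o: o is gray → back edge
First back edge: p → o.

p→o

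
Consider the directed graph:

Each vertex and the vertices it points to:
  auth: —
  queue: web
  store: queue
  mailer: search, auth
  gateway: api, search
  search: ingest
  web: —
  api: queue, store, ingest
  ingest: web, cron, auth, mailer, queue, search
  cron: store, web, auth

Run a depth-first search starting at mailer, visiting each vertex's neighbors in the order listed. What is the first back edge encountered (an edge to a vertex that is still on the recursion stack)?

DFS from mailer (visiting each vertex's neighbors in the order listed); mark gray on enter, black on exit:
mailer gray
  search gray
    ingest gray
      web gray
      web black
      cron gray
        store gray
          queue gray
            queue→web: web black — skip
          queue black
        store black
        cron→web: web black — skip
        auth gray
        auth black
      cron black
      ingest→auth: auth black — skip
      ingest→mailer: mailer is gray → back edge
First back edge: ingest → mailer.

ingest->mailer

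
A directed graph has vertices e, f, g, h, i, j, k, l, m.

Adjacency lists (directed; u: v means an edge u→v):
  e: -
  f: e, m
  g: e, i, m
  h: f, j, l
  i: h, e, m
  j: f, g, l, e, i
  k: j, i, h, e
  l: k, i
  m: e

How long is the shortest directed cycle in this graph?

3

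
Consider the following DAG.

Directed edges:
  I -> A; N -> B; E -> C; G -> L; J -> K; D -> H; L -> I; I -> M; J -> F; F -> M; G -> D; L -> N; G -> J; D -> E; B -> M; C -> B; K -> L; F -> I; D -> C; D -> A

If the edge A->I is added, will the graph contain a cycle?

Yes

Adding A→I creates a cycle iff I can already reach A.
Path from I: I → A.
So I → … → A → I is a cycle.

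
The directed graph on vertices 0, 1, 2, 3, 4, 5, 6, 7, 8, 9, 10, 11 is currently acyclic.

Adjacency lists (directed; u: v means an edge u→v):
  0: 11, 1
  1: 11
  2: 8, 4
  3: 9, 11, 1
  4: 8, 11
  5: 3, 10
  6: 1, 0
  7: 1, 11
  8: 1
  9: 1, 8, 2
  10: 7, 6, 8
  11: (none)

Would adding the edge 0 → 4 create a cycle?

No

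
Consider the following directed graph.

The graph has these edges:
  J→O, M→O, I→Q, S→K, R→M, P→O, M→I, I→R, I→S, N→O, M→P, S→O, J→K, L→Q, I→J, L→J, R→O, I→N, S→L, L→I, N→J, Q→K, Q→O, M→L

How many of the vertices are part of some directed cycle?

5

A vertex is on a directed cycle iff it belongs to a strongly connected component of size ≥ 2 (or has a self-loop).
The vertices on cycles are {I, L, M, R, S} — 5 in total.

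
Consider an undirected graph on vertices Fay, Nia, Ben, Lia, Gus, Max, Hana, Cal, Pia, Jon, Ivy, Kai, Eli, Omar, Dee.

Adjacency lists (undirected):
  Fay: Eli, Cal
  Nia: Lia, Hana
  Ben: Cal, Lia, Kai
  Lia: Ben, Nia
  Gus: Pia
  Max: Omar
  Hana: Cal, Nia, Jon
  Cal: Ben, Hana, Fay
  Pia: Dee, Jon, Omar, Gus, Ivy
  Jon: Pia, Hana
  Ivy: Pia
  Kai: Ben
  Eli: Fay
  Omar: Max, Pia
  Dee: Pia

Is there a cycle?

DFS, tracking each vertex's parent; an edge to a visited non-parent vertex closes a cycle.
Start from Dee:
visit Dee (parent –)
  visit Pia (parent Dee)
    Pia–Dee: parent, skip
    visit Jon (parent Pia)
      Jon–Pia: parent, skip
      visit Hana (parent Jon)
        visit Cal (parent Hana)
          visit Ben (parent Cal)
            Ben–Cal: parent, skip
            visit Lia (parent Ben)
              Lia–Ben: parent, skip
              visit Nia (parent Lia)
                Nia–Lia: parent, skip
                Nia–Hana: Hana visited and ≠ parent → cycle
Cycle: Hana – Cal – Ben – Lia – Nia – Hana.

Yes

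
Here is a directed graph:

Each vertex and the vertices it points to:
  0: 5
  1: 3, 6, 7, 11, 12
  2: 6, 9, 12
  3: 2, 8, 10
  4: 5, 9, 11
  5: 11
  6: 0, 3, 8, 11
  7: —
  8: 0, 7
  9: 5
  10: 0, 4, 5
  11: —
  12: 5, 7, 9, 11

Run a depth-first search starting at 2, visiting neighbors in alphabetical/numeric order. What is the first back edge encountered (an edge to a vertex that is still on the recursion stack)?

DFS from 2 (visiting neighbors in alphabetical/numeric order); mark gray on enter, black on exit:
2 gray
  6 gray
    0 gray
      5 gray
        11 gray
        11 black
      5 black
    0 black
    3 gray
      3→2: 2 is gray → back edge
First back edge: 3 → 2.

3->2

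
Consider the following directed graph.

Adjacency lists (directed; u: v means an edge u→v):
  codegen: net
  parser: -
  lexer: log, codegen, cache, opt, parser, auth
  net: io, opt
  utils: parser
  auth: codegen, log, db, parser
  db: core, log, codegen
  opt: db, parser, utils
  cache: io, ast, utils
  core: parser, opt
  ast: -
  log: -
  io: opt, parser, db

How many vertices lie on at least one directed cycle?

6

A vertex is on a directed cycle iff it belongs to a strongly connected component of size ≥ 2 (or has a self-loop).
The vertices on cycles are {db, io, net, opt, core, codegen} — 6 in total.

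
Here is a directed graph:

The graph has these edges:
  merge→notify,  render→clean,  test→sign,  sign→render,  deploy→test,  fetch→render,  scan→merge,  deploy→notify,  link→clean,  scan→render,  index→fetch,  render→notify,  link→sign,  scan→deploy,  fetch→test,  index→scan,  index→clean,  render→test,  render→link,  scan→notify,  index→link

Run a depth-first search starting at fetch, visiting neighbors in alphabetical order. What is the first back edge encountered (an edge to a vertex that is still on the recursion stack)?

sign->render

DFS from fetch (visiting neighbors in alphabetical order); mark gray on enter, black on exit:
fetch gray
  render gray
    clean gray
    clean black
    link gray
      link→clean: clean black — skip
      sign gray
        sign→render: render is gray → back edge
First back edge: sign → render.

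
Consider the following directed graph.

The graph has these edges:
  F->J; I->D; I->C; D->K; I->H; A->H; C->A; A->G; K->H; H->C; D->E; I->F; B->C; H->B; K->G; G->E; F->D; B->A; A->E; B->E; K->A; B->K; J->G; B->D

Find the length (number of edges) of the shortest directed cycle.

3

For each vertex v, BFS finds the shortest path from v back to v.
The shortest such closed walk is H → B → A → H, length 3.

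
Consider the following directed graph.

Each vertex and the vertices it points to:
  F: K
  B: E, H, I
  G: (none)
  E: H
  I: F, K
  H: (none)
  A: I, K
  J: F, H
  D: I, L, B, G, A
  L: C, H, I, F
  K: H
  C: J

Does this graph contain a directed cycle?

DFS with white/gray/black marking, starting from A:
A gray
  I gray
    F gray
      K gray
        H gray
        H black
      K black
    F black
    I→K: K black — skip
  I black
  A→K: K black — skip
A black
B gray
  E gray
    E→H: H black — skip
  E black
  B→H: H black — skip
  B→I: I black — skip
B black
G gray
G black
J gray
  J→F: F black — skip
  J→H: H black — skip
J black
D gray
  D→I: I black — skip
  L gray
    C gray
      C→J: J black — skip
    C black
    L→H: H black — skip
    L→I: I black — skip
    L→F: F black — skip
  L black
  D→B: B black — skip
  D→G: G black — skip
  D→A: A black — skip
D black
Every edge goes to a white or black vertex — no back edge, so the graph is acyclic.

No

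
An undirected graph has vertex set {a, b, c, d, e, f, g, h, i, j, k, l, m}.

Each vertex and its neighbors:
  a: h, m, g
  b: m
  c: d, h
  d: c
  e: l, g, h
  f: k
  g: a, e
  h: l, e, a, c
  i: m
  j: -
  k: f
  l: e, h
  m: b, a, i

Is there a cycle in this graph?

Yes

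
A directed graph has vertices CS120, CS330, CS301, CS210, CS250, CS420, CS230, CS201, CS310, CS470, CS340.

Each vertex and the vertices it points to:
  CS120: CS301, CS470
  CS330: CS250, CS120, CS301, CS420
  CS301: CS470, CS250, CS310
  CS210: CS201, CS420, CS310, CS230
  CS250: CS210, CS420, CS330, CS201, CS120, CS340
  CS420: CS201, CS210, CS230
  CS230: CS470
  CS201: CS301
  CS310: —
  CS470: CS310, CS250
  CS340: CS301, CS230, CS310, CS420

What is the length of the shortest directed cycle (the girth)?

For each vertex v, BFS finds the shortest path from v back to v.
The shortest such closed walk is CS250 → CS330 → CS250, length 2.

2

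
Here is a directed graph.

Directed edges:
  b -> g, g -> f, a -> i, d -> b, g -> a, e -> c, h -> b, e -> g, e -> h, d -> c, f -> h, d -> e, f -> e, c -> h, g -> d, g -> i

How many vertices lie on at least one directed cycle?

A vertex is on a directed cycle iff it belongs to a strongly connected component of size ≥ 2 (or has a self-loop).
The vertices on cycles are {b, c, d, e, f, g, h} — 7 in total.

7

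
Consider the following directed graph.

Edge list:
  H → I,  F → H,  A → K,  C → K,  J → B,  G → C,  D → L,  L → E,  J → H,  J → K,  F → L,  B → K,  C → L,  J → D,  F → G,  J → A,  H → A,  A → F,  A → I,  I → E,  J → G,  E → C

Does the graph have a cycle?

DFS with white/gray/black marking, starting from I:
I gray
  E gray
    C gray
      L gray
        L→E: E is gray → back edge
Back edge found, so a cycle exists: E → C → L → E.

Yes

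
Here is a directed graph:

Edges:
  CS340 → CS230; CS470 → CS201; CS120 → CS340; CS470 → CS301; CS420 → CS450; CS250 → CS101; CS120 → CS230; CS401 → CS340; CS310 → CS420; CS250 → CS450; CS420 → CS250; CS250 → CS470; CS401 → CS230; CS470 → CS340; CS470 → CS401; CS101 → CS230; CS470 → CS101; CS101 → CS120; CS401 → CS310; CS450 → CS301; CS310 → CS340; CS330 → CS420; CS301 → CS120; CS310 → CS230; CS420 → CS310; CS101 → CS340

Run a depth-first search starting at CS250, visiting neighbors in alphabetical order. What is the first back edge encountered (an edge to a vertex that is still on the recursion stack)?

DFS from CS250 (visiting neighbors in alphabetical order); mark gray on enter, black on exit:
CS250 gray
  CS101 gray
    CS120 gray
      CS230 gray
      CS230 black
      CS340 gray
        CS340→CS230: CS230 black — skip
      CS340 black
    CS120 black
    CS101→CS230: CS230 black — skip
    CS101→CS340: CS340 black — skip
  CS101 black
  CS450 gray
    CS301 gray
      CS301→CS120: CS120 black — skip
    CS301 black
  CS450 black
  CS470 gray
    CS470→CS101: CS101 black — skip
    CS201 gray
    CS201 black
    CS470→CS301: CS301 black — skip
    CS470→CS340: CS340 black — skip
    CS401 gray
      CS401→CS230: CS230 black — skip
      CS310 gray
        CS310→CS230: CS230 black — skip
        CS310→CS340: CS340 black — skip
        CS420 gray
          CS420→CS250: CS250 is gray → back edge
First back edge: CS420 → CS250.

CS420→CS250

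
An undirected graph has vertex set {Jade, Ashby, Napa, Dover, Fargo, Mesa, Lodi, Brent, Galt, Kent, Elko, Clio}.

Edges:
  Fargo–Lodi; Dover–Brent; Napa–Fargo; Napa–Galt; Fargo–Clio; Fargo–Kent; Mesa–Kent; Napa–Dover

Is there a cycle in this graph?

No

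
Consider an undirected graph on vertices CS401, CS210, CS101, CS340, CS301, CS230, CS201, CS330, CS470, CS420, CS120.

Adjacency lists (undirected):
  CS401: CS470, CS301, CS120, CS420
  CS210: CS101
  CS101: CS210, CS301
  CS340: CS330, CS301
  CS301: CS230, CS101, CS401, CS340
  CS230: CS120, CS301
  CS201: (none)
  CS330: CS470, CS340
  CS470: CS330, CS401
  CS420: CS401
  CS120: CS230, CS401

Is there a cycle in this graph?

Yes

DFS, tracking each vertex's parent; an edge to a visited non-parent vertex closes a cycle.
Start from CS401:
visit CS401 (parent –)
  visit CS470 (parent CS401)
    visit CS330 (parent CS470)
      CS330–CS470: parent, skip
      visit CS340 (parent CS330)
        CS340–CS330: parent, skip
        visit CS301 (parent CS340)
          visit CS230 (parent CS301)
            visit CS120 (parent CS230)
              CS120–CS230: parent, skip
              CS120–CS401: CS401 visited and ≠ parent → cycle
Cycle: CS401 – CS470 – CS330 – CS340 – CS301 – CS230 – CS120 – CS401.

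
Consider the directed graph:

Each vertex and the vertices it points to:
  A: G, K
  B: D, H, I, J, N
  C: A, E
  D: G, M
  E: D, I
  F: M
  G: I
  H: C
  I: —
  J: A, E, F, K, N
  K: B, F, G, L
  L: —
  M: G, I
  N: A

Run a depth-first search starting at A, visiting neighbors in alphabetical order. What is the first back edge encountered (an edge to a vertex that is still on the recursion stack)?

C→A

DFS from A (visiting neighbors in alphabetical order); mark gray on enter, black on exit:
A gray
  G gray
    I gray
    I black
  G black
  K gray
    B gray
      D gray
        D→G: G black — skip
        M gray
          M→G: G black — skip
          M→I: I black — skip
        M black
      D black
      H gray
        C gray
          C→A: A is gray → back edge
First back edge: C → A.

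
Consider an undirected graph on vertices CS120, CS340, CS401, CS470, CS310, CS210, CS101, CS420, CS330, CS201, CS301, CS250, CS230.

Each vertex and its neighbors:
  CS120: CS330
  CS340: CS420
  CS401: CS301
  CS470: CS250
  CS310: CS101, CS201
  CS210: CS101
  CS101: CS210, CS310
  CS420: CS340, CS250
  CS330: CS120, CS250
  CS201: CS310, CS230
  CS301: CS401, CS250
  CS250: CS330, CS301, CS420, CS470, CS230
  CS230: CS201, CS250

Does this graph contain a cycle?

No

DFS, tracking each vertex's parent; an edge to a visited non-parent vertex closes a cycle.
Start from CS330:
visit CS330 (parent –)
  visit CS120 (parent CS330)
    CS120–CS330: parent, skip
  visit CS250 (parent CS330)
    CS250–CS330: parent, skip
    visit CS301 (parent CS250)
      visit CS401 (parent CS301)
        CS401–CS301: parent, skip
      CS301–CS250: parent, skip
    visit CS420 (parent CS250)
      visit CS340 (parent CS420)
        CS340–CS420: parent, skip
      CS420–CS250: parent, skip
    visit CS470 (parent CS250)
      CS470–CS250: parent, skip
    visit CS230 (parent CS250)
      visit CS201 (parent CS230)
        visit CS310 (parent CS201)
          visit CS101 (parent CS310)
            visit CS210 (parent CS101)
              CS210–CS101: parent, skip
            CS101–CS310: parent, skip
          CS310–CS201: parent, skip
        CS201–CS230: parent, skip
      CS230–CS250: parent, skip
No non-parent visited neighbor found — the graph is a forest.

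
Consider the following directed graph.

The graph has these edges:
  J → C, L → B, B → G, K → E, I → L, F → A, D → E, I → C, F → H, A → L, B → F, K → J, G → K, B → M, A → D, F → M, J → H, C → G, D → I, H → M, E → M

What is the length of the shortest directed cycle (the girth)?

For each vertex v, BFS finds the shortest path from v back to v.
The shortest such closed walk is L → B → F → A → L, length 4.

4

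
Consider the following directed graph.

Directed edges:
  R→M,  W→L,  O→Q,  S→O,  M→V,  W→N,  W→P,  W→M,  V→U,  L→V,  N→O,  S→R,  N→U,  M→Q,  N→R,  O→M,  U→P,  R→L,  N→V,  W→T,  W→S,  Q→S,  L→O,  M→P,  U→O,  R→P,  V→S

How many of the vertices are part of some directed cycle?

8

A vertex is on a directed cycle iff it belongs to a strongly connected component of size ≥ 2 (or has a self-loop).
The vertices on cycles are {L, M, O, Q, R, S, U, V} — 8 in total.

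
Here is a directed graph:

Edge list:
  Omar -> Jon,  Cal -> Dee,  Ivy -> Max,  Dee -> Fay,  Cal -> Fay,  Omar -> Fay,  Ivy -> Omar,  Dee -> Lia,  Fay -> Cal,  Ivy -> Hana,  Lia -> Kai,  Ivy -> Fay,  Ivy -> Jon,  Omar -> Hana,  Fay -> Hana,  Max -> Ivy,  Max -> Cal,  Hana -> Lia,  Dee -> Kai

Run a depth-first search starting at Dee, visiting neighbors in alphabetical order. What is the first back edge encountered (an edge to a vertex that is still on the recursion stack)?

Cal->Dee

DFS from Dee (visiting neighbors in alphabetical order); mark gray on enter, black on exit:
Dee gray
  Fay gray
    Cal gray
      Cal→Dee: Dee is gray → back edge
First back edge: Cal → Dee.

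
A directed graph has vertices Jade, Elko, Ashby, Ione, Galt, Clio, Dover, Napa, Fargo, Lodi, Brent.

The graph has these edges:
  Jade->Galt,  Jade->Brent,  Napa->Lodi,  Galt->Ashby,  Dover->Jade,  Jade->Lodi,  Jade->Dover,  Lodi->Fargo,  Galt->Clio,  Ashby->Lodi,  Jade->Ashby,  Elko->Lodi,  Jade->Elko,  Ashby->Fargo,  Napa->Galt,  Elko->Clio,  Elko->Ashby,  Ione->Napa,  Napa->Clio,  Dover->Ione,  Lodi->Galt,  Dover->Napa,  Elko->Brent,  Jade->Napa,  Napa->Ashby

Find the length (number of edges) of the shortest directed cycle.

2

For each vertex v, BFS finds the shortest path from v back to v.
The shortest such closed walk is Dover → Jade → Dover, length 2.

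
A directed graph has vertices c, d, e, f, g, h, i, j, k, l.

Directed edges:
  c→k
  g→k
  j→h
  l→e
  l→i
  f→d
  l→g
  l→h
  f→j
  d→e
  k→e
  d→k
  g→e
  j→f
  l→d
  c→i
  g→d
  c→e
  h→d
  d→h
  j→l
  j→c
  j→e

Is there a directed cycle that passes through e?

e lies on a cycle iff there is a path from e back to itself.
Exploring from e, it never reaches itself; equivalently, its strongly connected component is a singleton.

No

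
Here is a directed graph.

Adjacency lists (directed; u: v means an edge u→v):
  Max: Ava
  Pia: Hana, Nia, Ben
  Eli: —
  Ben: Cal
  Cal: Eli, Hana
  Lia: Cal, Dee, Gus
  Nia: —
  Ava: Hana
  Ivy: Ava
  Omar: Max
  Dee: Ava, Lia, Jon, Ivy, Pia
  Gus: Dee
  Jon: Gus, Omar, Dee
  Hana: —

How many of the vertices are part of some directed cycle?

4

A vertex is on a directed cycle iff it belongs to a strongly connected component of size ≥ 2 (or has a self-loop).
The vertices on cycles are {Dee, Gus, Jon, Lia} — 4 in total.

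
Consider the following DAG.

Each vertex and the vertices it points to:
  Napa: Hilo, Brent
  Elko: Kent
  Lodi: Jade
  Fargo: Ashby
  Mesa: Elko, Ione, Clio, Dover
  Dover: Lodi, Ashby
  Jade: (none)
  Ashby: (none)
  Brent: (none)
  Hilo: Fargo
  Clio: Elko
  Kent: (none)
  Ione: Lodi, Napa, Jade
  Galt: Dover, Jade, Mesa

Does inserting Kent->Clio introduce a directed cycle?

Yes

Adding Kent→Clio creates a cycle iff Clio can already reach Kent.
Path from Clio: Clio → Elko → Kent.
So Clio → … → Kent → Clio is a cycle.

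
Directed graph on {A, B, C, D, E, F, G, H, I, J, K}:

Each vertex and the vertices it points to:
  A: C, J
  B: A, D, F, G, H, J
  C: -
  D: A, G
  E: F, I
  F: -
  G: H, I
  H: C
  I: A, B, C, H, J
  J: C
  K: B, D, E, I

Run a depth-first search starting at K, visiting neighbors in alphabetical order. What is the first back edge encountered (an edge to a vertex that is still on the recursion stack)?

I->B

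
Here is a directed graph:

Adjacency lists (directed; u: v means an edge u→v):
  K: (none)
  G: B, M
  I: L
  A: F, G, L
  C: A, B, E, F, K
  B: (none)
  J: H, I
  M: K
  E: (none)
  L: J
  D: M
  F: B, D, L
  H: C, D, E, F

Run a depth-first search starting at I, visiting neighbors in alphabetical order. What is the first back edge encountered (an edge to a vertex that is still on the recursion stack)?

DFS from I (visiting neighbors in alphabetical order); mark gray on enter, black on exit:
I gray
  L gray
    J gray
      H gray
        C gray
          A gray
            F gray
              B gray
              B black
              D gray
                M gray
                  K gray
                  K black
                M black
              D black
              F→L: L is gray → back edge
First back edge: F → L.

F->L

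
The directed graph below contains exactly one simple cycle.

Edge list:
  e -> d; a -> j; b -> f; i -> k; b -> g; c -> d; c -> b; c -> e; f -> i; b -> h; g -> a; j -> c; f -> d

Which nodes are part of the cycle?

a, b, c, g, j

DFS with gray/black marking from j:
j gray
  c gray
    e gray
      d gray
      d black
    e black
    c→d: d black — skip
    b gray
      h gray
      h black
      g gray
        a gray
          a→j: j is gray → back edge
Back edge closes the cycle j → c → b → g → a → j; its vertices are {a, b, c, g, j}.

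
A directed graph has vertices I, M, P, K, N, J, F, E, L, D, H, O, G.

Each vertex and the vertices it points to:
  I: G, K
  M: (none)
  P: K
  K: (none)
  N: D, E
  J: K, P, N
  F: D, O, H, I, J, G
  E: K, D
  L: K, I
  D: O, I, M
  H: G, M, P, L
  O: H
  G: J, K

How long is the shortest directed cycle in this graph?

For each vertex v, BFS finds the shortest path from v back to v.
The shortest such closed walk is J → N → D → I → G → J, length 5.

5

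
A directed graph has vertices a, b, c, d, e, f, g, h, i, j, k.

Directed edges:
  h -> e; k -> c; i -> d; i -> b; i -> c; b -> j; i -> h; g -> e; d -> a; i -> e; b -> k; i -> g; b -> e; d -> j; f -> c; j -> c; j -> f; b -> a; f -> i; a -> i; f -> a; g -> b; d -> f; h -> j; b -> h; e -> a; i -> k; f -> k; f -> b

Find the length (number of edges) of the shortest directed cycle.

3

For each vertex v, BFS finds the shortest path from v back to v.
The shortest such closed walk is i → e → a → i, length 3.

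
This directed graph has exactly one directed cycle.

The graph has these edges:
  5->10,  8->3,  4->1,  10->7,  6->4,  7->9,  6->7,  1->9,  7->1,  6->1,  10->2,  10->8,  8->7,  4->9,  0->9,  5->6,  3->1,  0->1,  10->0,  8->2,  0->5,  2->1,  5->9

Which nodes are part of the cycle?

0, 5, 10

DFS with gray/black marking from 10:
10 gray
  0 gray
    9 gray
    9 black
    5 gray
      5→10: 10 is gray → back edge
Back edge closes the cycle 10 → 0 → 5 → 10; its vertices are {0, 5, 10}.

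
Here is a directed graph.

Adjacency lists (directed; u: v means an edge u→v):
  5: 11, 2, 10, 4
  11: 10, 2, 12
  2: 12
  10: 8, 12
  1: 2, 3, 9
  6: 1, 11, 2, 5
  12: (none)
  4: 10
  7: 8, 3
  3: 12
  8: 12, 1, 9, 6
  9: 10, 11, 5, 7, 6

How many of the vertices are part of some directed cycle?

9

A vertex is on a directed cycle iff it belongs to a strongly connected component of size ≥ 2 (or has a self-loop).
The vertices on cycles are {1, 4, 5, 6, 7, 8, 9, 10, 11} — 9 in total.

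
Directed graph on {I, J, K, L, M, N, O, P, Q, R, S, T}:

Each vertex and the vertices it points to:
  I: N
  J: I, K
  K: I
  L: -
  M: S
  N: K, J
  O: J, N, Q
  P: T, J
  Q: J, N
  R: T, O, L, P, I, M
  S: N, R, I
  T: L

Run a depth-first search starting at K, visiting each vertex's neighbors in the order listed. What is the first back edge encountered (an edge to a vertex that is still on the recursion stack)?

DFS from K (visiting each vertex's neighbors in the order listed); mark gray on enter, black on exit:
K gray
  I gray
    N gray
      N→K: K is gray → back edge
First back edge: N → K.

N->K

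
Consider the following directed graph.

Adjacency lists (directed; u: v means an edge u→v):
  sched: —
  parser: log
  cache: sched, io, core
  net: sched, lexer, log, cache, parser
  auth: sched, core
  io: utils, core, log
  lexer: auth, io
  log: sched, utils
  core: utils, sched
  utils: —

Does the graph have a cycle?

DFS with white/gray/black marking, starting from parser:
parser gray
  log gray
    sched gray
    sched black
    utils gray
    utils black
  log black
parser black
cache gray
  cache→sched: sched black — skip
  io gray
    io→utils: utils black — skip
    core gray
      core→utils: utils black — skip
      core→sched: sched black — skip
    core black
    io→log: log black — skip
  io black
  cache→core: core black — skip
cache black
net gray
  net→sched: sched black — skip
  lexer gray
    auth gray
      auth→sched: sched black — skip
      auth→core: core black — skip
    auth black
    lexer→io: io black — skip
  lexer black
  net→log: log black — skip
  net→cache: cache black — skip
  net→parser: parser black — skip
net black
Every edge goes to a white or black vertex — no back edge, so the graph is acyclic.

No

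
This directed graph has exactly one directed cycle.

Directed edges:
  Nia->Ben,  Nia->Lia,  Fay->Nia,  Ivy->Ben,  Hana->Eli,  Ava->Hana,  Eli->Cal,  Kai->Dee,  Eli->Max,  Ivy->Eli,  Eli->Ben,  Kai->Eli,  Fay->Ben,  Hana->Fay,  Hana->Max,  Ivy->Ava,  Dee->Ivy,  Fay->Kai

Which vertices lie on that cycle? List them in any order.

DFS with gray/black marking from Fay:
Fay gray
  Ben gray
  Ben black
  Kai gray
    Dee gray
      Ivy gray
        Eli gray
          Max gray
          Max black
          Cal gray
          Cal black
          Eli→Ben: Ben black — skip
        Eli black
        Ava gray
          Hana gray
            Hana→Eli: Eli black — skip
            Hana→Fay: Fay is gray → back edge
Back edge closes the cycle Fay → Kai → Dee → Ivy → Ava → Hana → Fay; its vertices are {Ava, Dee, Fay, Ivy, Kai, Hana}.

Ava, Dee, Fay, Ivy, Kai, Hana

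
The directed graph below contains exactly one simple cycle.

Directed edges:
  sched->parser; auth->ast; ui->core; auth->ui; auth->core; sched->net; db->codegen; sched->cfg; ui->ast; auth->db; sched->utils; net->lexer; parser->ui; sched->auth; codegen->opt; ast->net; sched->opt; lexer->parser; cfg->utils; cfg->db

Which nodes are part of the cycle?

DFS with gray/black marking from ui:
ui gray
  ast gray
    net gray
      lexer gray
        parser gray
          parser→ui: ui is gray → back edge
Back edge closes the cycle ui → ast → net → lexer → parser → ui; its vertices are {ui, ast, net, lexer, parser}.

ui, ast, net, lexer, parser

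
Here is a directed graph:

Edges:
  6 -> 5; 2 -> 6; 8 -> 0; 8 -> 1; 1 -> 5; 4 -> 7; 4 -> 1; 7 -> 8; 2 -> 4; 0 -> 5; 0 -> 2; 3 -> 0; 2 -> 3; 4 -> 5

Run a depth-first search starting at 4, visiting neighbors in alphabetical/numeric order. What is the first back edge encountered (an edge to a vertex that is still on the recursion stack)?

DFS from 4 (visiting neighbors in alphabetical/numeric order); mark gray on enter, black on exit:
4 gray
  1 gray
    5 gray
    5 black
  1 black
  4→5: 5 black — skip
  7 gray
    8 gray
      0 gray
        2 gray
          3 gray
            3→0: 0 is gray → back edge
First back edge: 3 → 0.

3→0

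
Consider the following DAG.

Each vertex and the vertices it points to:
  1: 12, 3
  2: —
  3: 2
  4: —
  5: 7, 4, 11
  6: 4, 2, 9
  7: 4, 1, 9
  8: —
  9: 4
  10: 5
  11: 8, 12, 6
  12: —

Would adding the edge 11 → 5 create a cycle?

Adding 11→5 creates a cycle iff 5 can already reach 11.
Path from 5: 5 → 11.
So 5 → … → 11 → 5 is a cycle.

Yes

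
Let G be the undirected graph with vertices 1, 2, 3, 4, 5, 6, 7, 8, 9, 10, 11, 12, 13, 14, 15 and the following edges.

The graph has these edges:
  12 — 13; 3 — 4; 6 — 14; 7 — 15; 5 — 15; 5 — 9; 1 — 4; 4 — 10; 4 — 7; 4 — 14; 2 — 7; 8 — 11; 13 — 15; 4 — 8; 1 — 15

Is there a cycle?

Yes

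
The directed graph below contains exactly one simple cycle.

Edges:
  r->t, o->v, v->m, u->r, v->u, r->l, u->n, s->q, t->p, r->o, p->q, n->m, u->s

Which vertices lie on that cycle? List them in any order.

DFS with gray/black marking from v:
v gray
  m gray
  m black
  u gray
    n gray
      n→m: m black — skip
    n black
    r gray
      l gray
      l black
      o gray
        o→v: v is gray → back edge
Back edge closes the cycle v → u → r → o → v; its vertices are {o, r, u, v}.

o, r, u, v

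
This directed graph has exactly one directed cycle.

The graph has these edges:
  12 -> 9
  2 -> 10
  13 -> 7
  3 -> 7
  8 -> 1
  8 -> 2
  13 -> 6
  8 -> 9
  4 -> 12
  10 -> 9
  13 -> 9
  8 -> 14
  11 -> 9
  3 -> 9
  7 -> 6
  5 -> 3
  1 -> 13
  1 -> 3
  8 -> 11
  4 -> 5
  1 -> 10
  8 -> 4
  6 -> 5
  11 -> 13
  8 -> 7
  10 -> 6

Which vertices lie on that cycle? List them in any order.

DFS with gray/black marking from 5:
5 gray
  3 gray
    9 gray
    9 black
    7 gray
      6 gray
        6→5: 5 is gray → back edge
Back edge closes the cycle 5 → 3 → 7 → 6 → 5; its vertices are {3, 5, 6, 7}.

3, 5, 6, 7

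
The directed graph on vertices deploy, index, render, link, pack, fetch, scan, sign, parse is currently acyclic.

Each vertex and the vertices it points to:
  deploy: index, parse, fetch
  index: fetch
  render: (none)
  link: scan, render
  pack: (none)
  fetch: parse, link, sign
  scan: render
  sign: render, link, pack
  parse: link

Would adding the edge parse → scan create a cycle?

No

Adding parse→scan creates a cycle iff scan can already reach parse.
Explore from scan: no path reaches parse. The graph stays acyclic.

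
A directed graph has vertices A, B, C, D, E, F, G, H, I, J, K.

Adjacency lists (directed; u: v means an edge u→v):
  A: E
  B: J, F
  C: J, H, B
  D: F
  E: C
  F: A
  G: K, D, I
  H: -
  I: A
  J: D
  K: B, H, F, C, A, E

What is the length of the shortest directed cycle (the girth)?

5

For each vertex v, BFS finds the shortest path from v back to v.
The shortest such closed walk is E → C → B → F → A → E, length 5.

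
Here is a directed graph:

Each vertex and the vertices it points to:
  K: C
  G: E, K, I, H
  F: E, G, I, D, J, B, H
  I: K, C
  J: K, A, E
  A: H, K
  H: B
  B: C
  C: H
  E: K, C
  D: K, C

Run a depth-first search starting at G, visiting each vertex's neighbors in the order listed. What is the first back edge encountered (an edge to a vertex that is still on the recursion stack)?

B->C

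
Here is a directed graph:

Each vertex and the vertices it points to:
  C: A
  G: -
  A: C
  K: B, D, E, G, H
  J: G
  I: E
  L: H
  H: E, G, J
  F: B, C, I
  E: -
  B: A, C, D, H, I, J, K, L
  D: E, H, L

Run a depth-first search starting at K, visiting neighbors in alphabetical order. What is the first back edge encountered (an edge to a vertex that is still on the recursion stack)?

DFS from K (visiting neighbors in alphabetical order); mark gray on enter, black on exit:
K gray
  B gray
    A gray
      C gray
        C→A: A is gray → back edge
First back edge: C → A.

C→A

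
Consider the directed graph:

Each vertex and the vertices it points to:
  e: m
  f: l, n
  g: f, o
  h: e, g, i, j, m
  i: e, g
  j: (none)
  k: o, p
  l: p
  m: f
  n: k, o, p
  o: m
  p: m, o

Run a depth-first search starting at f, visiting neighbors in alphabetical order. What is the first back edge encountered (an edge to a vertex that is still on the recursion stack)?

m->f

DFS from f (visiting neighbors in alphabetical order); mark gray on enter, black on exit:
f gray
  l gray
    p gray
      m gray
        m→f: f is gray → back edge
First back edge: m → f.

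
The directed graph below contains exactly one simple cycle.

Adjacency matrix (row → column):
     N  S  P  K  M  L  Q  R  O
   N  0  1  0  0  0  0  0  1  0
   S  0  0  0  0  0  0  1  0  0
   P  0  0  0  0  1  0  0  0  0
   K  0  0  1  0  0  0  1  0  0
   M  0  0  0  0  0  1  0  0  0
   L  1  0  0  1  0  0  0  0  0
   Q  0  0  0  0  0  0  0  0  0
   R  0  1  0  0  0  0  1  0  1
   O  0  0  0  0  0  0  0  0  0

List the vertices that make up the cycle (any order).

K, L, M, P

DFS with gray/black marking from L:
L gray
  N gray
    R gray
      O gray
      O black
      S gray
        Q gray
        Q black
      S black
      R→Q: Q black — skip
    R black
    N→S: S black — skip
  N black
  K gray
    P gray
      M gray
        M→L: L is gray → back edge
Back edge closes the cycle L → K → P → M → L; its vertices are {K, L, M, P}.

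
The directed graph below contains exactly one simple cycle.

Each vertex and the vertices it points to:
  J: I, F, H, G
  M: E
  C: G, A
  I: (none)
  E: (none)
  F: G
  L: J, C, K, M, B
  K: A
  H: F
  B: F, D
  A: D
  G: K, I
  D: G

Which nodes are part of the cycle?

A, D, G, K

DFS with gray/black marking from A:
A gray
  D gray
    G gray
      K gray
        K→A: A is gray → back edge
Back edge closes the cycle A → D → G → K → A; its vertices are {A, D, G, K}.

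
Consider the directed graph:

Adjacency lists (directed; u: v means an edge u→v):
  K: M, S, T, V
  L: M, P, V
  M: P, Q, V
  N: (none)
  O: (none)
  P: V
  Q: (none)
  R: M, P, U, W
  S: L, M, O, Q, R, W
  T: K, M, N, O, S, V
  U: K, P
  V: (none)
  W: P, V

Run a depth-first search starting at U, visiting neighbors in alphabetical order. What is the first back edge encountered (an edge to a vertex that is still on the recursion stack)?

R→U

DFS from U (visiting neighbors in alphabetical order); mark gray on enter, black on exit:
U gray
  K gray
    M gray
      P gray
        V gray
        V black
      P black
      Q gray
      Q black
      M→V: V black — skip
    M black
    S gray
      L gray
        L→M: M black — skip
        L→P: P black — skip
        L→V: V black — skip
      L black
      S→M: M black — skip
      O gray
      O black
      S→Q: Q black — skip
      R gray
        R→M: M black — skip
        R→P: P black — skip
        R→U: U is gray → back edge
First back edge: R → U.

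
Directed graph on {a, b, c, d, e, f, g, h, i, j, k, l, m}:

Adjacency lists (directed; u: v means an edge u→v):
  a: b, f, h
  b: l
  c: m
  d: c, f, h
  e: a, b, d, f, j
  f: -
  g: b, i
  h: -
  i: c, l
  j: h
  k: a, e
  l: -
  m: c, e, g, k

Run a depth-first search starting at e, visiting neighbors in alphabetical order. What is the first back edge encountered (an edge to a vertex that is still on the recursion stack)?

DFS from e (visiting neighbors in alphabetical order); mark gray on enter, black on exit:
e gray
  a gray
    b gray
      l gray
      l black
    b black
    f gray
    f black
    h gray
    h black
  a black
  e→b: b black — skip
  d gray
    c gray
      m gray
        m→c: c is gray → back edge
First back edge: m → c.

m→c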